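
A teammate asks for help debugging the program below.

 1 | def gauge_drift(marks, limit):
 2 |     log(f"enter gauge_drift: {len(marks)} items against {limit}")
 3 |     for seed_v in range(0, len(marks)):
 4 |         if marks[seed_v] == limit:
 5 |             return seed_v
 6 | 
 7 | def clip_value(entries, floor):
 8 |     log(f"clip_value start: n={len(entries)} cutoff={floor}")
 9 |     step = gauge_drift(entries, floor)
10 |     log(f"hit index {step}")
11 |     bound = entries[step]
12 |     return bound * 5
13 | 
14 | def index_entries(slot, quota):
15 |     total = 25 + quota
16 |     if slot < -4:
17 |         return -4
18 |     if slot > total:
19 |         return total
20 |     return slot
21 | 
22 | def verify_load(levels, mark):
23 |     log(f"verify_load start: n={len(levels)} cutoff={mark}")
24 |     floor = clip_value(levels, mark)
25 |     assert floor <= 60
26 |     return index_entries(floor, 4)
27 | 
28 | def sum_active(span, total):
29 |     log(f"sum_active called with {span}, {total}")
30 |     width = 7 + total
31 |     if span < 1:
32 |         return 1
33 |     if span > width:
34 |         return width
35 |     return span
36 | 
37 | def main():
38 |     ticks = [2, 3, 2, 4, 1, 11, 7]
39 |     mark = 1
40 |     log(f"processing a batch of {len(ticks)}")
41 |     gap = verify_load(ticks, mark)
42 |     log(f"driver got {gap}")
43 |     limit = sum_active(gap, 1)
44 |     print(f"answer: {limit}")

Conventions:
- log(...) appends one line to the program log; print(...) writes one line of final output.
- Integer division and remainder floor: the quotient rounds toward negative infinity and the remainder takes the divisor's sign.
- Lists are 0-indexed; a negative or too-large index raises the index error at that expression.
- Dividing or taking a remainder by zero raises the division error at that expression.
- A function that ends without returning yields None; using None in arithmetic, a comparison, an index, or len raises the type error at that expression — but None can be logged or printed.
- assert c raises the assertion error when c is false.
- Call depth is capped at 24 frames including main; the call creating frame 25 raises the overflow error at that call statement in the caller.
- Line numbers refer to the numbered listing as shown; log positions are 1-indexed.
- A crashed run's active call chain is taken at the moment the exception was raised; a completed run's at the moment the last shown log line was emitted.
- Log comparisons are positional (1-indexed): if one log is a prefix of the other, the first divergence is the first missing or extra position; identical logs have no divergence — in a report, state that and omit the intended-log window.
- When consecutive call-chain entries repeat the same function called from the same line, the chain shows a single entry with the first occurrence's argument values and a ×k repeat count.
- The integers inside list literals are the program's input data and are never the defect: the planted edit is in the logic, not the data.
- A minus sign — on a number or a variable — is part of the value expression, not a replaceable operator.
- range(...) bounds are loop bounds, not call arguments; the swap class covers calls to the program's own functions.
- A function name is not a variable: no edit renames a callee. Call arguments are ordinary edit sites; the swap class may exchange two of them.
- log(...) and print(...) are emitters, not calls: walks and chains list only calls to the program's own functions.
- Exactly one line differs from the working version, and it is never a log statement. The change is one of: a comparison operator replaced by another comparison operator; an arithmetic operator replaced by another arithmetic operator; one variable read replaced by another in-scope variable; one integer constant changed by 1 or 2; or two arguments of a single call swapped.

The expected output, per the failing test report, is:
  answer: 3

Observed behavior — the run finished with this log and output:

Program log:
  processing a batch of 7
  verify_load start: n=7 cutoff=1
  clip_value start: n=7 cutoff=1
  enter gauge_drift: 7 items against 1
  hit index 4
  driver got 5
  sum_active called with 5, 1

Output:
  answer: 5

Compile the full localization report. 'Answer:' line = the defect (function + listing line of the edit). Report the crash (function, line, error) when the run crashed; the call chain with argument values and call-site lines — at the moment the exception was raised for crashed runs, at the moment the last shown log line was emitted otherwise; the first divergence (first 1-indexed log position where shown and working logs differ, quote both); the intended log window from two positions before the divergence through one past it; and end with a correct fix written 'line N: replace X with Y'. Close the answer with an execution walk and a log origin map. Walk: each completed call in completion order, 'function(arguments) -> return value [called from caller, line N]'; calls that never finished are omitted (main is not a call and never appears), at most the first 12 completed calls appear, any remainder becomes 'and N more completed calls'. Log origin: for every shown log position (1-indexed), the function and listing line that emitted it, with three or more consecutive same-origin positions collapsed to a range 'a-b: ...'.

Answer: the defect is in clip_value at line 12.
Core observation: Log line 6 is where behavior first shows: 'driver got 5' appears instead of 'driver got 3'.
Call chain: main -> sum_active(5, 1) (called at line 43).
First divergence: position 6; shown 'driver got 5' vs intended 'driver got 3'.
Intended log window:
  4: enter gauge_drift: 7 items against 1
  5: hit index 4
  6: driver got 3
  7: sum_active called with 3, 1
Execution walk:
  gauge_drift([2, 3, 2, 4, 1, 11, 7], 1) -> 4  [called from clip_value, line 9]
  clip_value([2, 3, 2, 4, 1, 11, 7], 1) -> 5  [called from verify_load, line 24]
  index_entries(5, 4) -> 5  [called from verify_load, line 26]
  verify_load([2, 3, 2, 4, 1, 11, 7], 1) -> 5  [called from main, line 41]
  sum_active(5, 1) -> 5  [called from main, line 43]
Log origins:
  1: from main, line 40
  2: from verify_load, line 23
  3: from clip_value, line 8
  4: from gauge_drift, line 2
  5: from clip_value, line 10
  6: from main, line 42
  7: from sum_active, line 29
A correct fix: line 12: replace `5` with `3`.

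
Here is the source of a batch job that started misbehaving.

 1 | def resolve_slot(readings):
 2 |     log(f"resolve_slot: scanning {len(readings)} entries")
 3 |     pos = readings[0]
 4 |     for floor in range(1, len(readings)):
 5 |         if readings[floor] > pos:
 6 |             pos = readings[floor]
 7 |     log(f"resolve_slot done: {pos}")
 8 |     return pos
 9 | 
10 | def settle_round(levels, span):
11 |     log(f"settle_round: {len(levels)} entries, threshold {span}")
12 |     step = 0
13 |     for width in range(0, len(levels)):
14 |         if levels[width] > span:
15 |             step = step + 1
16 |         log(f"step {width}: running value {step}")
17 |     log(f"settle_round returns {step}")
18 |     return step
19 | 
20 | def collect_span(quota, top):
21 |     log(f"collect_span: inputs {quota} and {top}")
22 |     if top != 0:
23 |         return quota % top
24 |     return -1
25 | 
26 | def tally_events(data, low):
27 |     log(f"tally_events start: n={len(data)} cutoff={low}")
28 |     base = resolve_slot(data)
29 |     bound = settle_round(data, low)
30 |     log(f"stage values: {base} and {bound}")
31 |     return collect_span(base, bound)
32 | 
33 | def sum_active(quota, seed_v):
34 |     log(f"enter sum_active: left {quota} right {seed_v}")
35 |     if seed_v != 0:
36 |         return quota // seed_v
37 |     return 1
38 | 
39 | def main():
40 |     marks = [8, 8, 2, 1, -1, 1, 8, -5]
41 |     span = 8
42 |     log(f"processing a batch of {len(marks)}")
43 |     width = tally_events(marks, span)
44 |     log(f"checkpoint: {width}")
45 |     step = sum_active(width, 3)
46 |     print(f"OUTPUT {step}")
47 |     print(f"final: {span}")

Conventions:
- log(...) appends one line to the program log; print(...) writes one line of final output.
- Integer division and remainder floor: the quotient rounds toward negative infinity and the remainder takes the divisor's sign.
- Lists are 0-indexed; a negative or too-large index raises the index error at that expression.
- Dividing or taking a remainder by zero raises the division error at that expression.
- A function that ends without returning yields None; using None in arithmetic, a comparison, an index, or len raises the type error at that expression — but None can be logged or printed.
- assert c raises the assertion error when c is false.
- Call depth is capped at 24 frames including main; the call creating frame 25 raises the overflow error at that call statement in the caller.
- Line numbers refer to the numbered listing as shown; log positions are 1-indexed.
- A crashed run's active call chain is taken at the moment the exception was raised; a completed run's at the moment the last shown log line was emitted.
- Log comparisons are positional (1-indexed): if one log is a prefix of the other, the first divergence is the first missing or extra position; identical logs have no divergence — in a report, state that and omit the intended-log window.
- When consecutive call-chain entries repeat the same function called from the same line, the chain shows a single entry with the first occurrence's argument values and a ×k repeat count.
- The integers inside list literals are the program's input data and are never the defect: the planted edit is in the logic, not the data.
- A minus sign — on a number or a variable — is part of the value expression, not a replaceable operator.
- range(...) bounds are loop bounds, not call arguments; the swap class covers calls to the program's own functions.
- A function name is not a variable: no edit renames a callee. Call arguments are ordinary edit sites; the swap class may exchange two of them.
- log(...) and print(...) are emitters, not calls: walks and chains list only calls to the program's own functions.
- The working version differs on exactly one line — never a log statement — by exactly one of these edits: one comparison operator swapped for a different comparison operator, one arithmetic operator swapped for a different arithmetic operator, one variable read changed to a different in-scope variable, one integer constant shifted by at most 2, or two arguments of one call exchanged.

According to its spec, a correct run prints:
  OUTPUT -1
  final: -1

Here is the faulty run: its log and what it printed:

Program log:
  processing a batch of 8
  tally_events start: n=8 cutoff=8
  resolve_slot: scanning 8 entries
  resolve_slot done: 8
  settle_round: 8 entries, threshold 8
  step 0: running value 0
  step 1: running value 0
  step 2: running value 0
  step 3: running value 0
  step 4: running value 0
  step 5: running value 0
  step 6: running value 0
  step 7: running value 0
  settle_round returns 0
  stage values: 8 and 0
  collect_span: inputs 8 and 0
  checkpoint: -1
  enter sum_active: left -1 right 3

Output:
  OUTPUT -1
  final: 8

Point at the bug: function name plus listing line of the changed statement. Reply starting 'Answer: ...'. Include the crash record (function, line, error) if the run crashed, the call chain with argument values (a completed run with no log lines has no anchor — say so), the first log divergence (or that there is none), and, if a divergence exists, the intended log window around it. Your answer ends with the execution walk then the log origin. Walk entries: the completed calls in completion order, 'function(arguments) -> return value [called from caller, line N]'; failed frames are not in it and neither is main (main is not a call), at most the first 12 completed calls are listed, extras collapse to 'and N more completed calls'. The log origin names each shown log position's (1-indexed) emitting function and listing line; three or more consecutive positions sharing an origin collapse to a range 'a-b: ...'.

Answer: the defect is in main at line 47.
Key observation: Nothing in the log betrays the bug — only the output does.
Call chain: main -> sum_active(-1, 3) (called at line 45).
First divergence: none — the logs agree in full.
Execution walk:
  resolve_slot([8, 8, 2, 1, -1, 1, 8, -5]) -> 8  [called from tally_events, line 28]
  settle_round([8, 8, 2, 1, -1, 1, 8, -5], 8) -> 0  [called from tally_events, line 29]
  collect_span(8, 0) -> -1  [called from tally_events, line 31]
  tally_events([8, 8, 2, 1, -1, 1, 8, -5], 8) -> -1  [called from main, line 43]
  sum_active(-1, 3) -> -1  [called from main, line 45]
Log origins:
  1: emitted by main (line 42)
  2: emitted by tally_events (line 27)
  3: emitted by resolve_slot (line 2)
  4: emitted by resolve_slot (line 7)
  5: emitted by settle_round (line 11)
  6-13: emitted by settle_round (line 16)
  14: emitted by settle_round (line 17)
  15: emitted by tally_events (line 30)
  16: emitted by collect_span (line 21)
  17: emitted by main (line 44)
  18: emitted by sum_active (line 34)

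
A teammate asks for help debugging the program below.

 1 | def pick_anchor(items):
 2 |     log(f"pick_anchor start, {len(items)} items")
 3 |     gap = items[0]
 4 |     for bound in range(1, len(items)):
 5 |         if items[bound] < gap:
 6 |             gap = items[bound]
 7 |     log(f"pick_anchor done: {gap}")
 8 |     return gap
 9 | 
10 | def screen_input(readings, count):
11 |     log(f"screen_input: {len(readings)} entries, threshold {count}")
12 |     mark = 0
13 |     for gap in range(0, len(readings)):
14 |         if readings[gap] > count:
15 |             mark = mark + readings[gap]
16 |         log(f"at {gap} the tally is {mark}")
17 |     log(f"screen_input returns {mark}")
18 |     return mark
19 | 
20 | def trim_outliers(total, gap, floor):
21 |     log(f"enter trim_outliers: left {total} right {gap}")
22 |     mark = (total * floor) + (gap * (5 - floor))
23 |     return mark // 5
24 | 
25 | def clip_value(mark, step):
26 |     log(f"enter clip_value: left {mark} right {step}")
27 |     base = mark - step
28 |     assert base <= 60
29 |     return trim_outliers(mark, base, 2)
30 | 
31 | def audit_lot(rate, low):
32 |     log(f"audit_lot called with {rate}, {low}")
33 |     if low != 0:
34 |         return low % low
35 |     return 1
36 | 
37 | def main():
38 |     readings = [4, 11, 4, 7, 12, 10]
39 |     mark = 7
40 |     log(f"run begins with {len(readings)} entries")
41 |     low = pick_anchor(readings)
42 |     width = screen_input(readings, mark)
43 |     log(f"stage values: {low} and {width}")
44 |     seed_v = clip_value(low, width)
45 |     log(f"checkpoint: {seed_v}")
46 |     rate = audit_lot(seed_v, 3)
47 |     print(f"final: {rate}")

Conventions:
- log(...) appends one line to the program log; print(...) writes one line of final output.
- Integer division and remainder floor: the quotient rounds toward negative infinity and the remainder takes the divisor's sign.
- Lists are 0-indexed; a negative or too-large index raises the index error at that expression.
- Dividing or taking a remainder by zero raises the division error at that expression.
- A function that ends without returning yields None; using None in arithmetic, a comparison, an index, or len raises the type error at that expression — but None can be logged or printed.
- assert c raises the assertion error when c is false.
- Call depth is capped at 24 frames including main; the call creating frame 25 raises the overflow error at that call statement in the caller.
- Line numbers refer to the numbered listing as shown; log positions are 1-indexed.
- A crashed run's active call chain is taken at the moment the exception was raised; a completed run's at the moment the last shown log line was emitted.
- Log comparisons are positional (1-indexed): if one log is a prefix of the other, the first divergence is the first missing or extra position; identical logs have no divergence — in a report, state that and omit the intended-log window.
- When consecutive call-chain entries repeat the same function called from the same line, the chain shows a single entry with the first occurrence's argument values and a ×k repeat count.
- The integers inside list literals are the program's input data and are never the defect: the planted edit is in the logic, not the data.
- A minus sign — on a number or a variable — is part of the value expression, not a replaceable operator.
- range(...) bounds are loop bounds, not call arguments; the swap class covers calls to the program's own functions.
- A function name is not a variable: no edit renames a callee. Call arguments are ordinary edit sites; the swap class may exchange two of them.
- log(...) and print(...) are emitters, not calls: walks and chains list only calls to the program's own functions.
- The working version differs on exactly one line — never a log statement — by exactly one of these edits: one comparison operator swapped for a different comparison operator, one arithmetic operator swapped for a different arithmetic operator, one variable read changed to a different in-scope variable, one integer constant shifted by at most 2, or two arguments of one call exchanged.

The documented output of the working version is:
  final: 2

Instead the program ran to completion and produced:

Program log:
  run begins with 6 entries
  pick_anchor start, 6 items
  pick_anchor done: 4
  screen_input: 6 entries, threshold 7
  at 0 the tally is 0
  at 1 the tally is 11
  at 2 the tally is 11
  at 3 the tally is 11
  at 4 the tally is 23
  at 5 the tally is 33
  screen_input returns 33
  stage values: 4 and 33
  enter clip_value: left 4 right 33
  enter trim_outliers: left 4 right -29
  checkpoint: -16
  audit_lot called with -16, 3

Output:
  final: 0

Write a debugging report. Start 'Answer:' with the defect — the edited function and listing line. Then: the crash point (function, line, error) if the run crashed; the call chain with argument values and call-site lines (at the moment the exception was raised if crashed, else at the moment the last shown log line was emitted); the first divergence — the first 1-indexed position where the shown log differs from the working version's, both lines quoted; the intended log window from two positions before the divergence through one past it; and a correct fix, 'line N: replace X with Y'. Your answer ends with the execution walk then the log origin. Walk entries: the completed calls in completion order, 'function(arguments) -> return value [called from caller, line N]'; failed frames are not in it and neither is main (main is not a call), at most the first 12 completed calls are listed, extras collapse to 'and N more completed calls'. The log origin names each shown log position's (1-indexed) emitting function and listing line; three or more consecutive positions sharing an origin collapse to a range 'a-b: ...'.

Answer: the defect is in audit_lot at line 34.
The tell: Every logged value matches the working version; the printed result is what differs.
Call chain: main -> audit_lot(-16, 3) (called at line 46).
First divergence: there is none — every log position agrees.
Execution walk:
  pick_anchor([4, 11, 4, 7, 12, 10]) -> 4  [called from main, line 41]
  screen_input([4, 11, 4, 7, 12, 10], 7) -> 33  [called from main, line 42]
  trim_outliers(4, -29, 2) -> -16  [called from clip_value, line 29]
  clip_value(4, 33) -> -16  [called from main, line 44]
  audit_lot(-16, 3) -> 0  [called from main, line 46]
Log origins:
  1: emitted by main (line 40)
  2: emitted by pick_anchor (line 2)
  3: emitted by pick_anchor (line 7)
  4: emitted by screen_input (line 11)
  5-10: emitted by screen_input (line 16)
  11: emitted by screen_input (line 17)
  12: emitted by main (line 43)
  13: emitted by clip_value (line 26)
  14: emitted by trim_outliers (line 21)
  15: emitted by main (line 45)
  16: emitted by audit_lot (line 32)
A correct fix: line 34: replace `low % low` with `rate % low`.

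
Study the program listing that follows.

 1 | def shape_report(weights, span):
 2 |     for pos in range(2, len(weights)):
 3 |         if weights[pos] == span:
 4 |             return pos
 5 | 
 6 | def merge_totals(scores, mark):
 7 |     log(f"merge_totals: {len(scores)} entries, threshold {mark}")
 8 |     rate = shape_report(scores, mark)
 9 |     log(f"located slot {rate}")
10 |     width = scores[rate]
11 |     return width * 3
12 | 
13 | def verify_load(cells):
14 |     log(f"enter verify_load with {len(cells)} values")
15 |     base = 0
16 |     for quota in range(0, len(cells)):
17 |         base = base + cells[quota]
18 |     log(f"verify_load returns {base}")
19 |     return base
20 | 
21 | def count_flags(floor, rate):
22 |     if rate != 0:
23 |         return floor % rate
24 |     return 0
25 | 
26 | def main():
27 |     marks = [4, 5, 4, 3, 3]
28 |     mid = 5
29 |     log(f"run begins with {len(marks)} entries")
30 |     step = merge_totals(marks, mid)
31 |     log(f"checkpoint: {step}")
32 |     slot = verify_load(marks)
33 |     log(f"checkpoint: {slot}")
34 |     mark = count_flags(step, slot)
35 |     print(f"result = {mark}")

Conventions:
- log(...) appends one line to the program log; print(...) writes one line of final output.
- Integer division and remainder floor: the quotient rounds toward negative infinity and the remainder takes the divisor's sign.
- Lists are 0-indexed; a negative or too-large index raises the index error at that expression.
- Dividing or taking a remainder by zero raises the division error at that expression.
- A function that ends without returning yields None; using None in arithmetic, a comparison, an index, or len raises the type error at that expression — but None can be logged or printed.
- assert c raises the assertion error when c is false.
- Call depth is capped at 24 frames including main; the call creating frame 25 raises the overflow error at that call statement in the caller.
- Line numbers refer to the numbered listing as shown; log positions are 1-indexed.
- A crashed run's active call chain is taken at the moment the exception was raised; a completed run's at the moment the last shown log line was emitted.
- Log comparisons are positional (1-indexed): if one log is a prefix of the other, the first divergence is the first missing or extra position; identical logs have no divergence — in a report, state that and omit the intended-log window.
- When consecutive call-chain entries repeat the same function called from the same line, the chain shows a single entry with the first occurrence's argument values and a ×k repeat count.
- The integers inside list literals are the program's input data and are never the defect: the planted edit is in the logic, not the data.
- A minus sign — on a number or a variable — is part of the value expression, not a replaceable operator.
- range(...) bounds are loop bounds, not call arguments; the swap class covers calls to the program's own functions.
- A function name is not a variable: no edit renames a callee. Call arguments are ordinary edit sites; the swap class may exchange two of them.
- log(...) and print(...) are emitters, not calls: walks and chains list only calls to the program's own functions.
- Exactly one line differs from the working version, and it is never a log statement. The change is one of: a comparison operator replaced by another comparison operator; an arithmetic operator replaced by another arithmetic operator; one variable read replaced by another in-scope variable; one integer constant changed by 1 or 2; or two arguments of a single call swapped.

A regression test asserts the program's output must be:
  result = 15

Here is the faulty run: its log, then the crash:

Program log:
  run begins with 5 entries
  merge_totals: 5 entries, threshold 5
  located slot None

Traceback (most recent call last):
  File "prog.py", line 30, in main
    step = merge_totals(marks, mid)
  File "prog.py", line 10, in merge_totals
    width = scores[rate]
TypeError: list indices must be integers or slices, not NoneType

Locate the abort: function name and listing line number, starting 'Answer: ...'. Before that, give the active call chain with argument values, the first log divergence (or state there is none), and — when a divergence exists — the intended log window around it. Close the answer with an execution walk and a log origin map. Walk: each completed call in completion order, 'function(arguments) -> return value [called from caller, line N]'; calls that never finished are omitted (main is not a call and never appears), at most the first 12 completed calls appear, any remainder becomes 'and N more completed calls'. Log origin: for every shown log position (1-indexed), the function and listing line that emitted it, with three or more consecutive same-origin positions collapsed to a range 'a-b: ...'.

Answer: the error was raised in merge_totals, line 10.
Key fact: The log first diverges at position 3: the faulty run prints 'located slot None' where the working version prints 'located slot 1'.
Call chain: main -> merge_totals([4, 5, 4, 3, 3], 5) (called at line 30).
First divergence: position 3; shown 'located slot None' vs intended 'located slot 1'.
Intended log window:
  1: run begins with 5 entries
  2: merge_totals: 5 entries, threshold 5
  3: located slot 1
  4: checkpoint: 15
Execution walk:
  shape_report([4, 5, 4, 3, 3], 5) -> None  [called from merge_totals, line 8]
Log line origins:
  1: from main, line 29
  2: from merge_totals, line 7
  3: from merge_totals, line 9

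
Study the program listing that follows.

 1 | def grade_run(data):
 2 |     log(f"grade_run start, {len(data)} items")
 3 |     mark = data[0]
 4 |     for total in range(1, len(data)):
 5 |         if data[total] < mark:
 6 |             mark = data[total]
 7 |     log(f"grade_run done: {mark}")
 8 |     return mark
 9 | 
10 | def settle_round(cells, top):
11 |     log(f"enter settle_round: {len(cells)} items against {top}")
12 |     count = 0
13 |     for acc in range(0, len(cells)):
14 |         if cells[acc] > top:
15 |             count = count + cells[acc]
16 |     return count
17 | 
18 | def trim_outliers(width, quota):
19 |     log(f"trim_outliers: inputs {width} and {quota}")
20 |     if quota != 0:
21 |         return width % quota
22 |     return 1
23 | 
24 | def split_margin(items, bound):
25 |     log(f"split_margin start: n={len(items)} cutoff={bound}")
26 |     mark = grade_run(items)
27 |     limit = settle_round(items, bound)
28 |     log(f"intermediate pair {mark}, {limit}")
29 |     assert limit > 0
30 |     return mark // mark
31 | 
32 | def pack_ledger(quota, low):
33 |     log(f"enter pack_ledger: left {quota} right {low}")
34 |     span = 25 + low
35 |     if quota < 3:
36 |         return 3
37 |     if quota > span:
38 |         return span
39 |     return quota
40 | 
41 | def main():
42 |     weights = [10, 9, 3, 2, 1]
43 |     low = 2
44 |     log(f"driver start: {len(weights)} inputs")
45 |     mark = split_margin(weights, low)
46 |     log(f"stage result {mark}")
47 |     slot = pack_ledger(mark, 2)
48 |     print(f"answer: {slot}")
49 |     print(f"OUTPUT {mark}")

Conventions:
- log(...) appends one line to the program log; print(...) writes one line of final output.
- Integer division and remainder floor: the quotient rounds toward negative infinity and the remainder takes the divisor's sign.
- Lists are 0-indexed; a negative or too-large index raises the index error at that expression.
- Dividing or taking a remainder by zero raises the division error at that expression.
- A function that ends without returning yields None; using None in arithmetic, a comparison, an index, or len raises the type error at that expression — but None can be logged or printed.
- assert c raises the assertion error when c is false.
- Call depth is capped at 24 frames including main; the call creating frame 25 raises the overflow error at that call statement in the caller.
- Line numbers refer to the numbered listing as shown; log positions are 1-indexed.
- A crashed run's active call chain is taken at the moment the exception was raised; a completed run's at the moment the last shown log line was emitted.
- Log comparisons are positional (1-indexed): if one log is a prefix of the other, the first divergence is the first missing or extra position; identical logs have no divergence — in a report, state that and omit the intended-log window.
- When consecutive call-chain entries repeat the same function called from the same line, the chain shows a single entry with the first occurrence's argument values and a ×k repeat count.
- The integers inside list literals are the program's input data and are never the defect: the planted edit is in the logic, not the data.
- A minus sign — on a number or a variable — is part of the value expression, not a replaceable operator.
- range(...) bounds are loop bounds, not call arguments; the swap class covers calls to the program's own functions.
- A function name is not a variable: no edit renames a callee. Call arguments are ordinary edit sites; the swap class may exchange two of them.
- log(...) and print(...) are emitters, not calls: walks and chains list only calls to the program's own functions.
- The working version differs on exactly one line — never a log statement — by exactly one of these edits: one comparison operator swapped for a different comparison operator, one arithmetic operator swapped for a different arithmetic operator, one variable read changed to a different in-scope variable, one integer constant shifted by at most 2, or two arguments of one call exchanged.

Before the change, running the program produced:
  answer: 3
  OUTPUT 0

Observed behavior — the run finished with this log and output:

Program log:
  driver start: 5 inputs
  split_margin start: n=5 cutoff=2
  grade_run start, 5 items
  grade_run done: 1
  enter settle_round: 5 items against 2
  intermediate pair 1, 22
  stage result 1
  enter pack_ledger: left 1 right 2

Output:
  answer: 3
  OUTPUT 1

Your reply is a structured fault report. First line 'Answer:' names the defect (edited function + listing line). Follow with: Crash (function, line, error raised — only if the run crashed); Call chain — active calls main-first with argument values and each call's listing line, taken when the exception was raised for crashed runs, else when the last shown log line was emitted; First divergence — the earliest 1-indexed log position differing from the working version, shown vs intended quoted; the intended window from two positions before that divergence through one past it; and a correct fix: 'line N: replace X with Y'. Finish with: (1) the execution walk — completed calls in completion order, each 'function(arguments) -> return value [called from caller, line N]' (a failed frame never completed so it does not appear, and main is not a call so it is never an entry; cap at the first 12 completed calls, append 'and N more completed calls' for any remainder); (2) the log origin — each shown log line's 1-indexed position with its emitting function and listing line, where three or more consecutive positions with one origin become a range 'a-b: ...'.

Answer: the defect is in split_margin at line 30.
Key fact: Everything matches until log position 7, which reads 'stage result 1' in place of 'stage result 0'.
Call chain: main -> pack_ledger(1, 2) (called at line 47).
First divergence: position 7 — shown 'stage result 1', intended 'stage result 0'.
Intended log window:
  5: enter settle_round: 5 items against 2
  6: intermediate pair 1, 22
  7: stage result 0
  8: enter pack_ledger: left 0 right 2
Execution walk:
  grade_run([10, 9, 3, 2, 1]) -> 1  [called from split_margin, line 26]
  settle_round([10, 9, 3, 2, 1], 2) -> 22  [called from split_margin, line 27]
  split_margin([10, 9, 3, 2, 1], 2) -> 1  [called from main, line 45]
  pack_ledger(1, 2) -> 3  [called from main, line 47]
Log origins:
  1: from main, line 44
  2: from split_margin, line 25
  3: from grade_run, line 2
  4: from grade_run, line 7
  5: from settle_round, line 11
  6: from split_margin, line 28
  7: from main, line 46
  8: from pack_ledger, line 33
A correct fix: line 30: replace `mark // mark` with `mark // limit`.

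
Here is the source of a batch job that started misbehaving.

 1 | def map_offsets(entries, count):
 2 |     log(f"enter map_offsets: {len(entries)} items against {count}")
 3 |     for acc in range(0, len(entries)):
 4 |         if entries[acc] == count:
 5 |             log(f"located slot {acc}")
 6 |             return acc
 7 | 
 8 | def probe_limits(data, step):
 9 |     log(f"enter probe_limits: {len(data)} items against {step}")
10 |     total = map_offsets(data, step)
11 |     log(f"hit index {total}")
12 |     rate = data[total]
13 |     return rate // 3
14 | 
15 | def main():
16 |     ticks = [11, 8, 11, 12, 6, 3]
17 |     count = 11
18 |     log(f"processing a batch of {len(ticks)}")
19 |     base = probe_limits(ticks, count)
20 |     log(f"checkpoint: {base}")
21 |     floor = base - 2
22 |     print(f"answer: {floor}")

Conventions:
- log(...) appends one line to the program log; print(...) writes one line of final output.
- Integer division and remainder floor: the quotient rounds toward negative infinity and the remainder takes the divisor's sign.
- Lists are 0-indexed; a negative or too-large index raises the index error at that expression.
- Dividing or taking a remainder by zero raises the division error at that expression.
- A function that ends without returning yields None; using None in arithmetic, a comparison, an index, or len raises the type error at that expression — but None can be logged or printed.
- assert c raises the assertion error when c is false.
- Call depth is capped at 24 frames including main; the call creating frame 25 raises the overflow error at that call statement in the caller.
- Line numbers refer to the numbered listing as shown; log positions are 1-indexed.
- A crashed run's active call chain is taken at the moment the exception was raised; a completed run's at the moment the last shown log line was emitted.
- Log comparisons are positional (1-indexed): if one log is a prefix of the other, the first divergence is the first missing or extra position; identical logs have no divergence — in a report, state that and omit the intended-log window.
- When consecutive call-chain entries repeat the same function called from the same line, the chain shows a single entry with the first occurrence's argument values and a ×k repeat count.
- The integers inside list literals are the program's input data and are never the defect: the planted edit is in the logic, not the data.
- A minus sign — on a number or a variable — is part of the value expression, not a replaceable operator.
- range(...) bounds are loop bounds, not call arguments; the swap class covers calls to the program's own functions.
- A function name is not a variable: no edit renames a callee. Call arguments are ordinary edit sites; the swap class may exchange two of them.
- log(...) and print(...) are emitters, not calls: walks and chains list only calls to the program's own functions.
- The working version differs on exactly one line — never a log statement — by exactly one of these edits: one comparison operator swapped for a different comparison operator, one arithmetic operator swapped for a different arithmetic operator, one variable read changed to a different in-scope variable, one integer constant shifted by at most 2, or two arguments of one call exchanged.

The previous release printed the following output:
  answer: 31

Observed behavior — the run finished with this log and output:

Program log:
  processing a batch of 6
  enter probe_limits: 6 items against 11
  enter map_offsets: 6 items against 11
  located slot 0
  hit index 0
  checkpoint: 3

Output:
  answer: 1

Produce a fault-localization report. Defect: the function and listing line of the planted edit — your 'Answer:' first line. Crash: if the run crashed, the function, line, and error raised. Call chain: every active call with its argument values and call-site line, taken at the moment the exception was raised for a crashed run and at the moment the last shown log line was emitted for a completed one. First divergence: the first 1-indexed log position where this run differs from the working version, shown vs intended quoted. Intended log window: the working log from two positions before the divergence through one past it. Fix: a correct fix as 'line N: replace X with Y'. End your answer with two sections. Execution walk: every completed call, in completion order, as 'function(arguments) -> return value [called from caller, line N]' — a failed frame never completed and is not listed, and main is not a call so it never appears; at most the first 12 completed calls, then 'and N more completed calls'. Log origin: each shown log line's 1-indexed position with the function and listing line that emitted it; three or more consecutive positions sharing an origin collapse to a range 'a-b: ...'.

Answer: the defect is in probe_limits at line 13.
The tell: Everything matches until log position 6, which reads 'checkpoint: 3' in place of 'checkpoint: 33'.
Call chain: main.
First divergence: position 6; shown 'checkpoint: 3' vs intended 'checkpoint: 33'.
Intended log window:
  4: located slot 0
  5: hit index 0
  6: checkpoint: 33
Execution walk:
  map_offsets([11, 8, 11, 12, 6, 3], 11) -> 0  [called from probe_limits, line 10]
  probe_limits([11, 8, 11, 12, 6, 3], 11) -> 3  [called from main, line 19]
Origin of each log line:
  1 — main, line 18
  2 — probe_limits, line 9
  3 — map_offsets, line 2
  4 — map_offsets, line 5
  5 — probe_limits, line 11
  6 — main, line 20
A correct fix: line 13: replace `//` with `*`.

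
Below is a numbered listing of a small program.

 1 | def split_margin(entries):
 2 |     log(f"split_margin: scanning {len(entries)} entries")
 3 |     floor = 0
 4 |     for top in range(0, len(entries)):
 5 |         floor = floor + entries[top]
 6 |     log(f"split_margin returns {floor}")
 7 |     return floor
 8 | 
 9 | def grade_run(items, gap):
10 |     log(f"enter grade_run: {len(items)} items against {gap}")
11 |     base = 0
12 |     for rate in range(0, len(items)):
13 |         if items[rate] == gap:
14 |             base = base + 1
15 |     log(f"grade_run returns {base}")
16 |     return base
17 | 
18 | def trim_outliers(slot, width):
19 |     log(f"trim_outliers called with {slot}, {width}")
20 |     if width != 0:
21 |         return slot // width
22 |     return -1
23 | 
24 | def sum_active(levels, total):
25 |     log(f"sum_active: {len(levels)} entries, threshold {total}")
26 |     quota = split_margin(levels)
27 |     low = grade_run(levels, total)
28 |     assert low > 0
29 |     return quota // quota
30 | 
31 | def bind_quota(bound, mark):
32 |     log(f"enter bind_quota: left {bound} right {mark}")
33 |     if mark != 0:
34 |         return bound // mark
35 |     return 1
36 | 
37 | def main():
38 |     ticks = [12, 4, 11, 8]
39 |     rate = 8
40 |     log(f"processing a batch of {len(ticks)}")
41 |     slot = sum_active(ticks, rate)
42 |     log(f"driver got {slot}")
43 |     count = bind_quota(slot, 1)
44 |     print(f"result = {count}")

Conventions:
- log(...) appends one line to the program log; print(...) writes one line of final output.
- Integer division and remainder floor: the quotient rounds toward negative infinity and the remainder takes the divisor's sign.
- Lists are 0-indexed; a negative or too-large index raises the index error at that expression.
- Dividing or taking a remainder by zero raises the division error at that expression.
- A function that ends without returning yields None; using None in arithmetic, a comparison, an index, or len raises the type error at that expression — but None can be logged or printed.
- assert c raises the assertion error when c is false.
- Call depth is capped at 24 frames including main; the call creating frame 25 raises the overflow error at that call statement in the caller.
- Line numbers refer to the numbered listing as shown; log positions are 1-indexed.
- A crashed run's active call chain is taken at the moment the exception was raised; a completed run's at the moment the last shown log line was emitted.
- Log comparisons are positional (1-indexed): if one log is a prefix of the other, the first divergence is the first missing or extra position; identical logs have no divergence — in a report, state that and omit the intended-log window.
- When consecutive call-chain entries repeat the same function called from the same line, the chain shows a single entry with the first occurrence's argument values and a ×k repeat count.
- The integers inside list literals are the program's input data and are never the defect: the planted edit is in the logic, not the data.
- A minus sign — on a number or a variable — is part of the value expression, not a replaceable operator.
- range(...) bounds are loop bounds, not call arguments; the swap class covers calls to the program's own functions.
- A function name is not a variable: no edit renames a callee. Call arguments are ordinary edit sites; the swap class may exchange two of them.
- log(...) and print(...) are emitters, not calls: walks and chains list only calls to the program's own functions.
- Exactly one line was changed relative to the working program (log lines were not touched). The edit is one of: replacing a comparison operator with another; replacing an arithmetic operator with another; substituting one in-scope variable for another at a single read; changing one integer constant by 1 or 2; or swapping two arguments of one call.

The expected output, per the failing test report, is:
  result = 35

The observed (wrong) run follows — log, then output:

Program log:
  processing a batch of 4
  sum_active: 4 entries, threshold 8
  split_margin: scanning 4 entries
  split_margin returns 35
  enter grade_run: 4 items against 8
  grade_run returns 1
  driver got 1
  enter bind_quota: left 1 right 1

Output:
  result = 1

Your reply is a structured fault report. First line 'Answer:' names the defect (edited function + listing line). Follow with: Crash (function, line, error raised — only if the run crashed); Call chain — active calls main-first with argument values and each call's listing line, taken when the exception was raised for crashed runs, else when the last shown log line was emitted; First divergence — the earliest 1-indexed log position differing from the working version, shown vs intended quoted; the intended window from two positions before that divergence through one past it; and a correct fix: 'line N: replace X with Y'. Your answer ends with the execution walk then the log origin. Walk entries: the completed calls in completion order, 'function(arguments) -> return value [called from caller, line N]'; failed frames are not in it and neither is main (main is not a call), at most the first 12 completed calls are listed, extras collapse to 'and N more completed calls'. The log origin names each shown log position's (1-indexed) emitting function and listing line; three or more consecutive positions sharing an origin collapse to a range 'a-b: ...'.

Answer: the defect is in sum_active at line 29.
Key observation: Position 7 is the first bad log line: 'driver got 1' should read 'driver got 35'.
Call chain: main -> bind_quota(1, 1) (called at line 43).
First divergence: position 7; shown 'driver got 1' vs intended 'driver got 35'.
Intended log window:
  5: enter grade_run: 4 items against 8
  6: grade_run returns 1
  7: driver got 35
  8: enter bind_quota: left 35 right 1
Execution walk:
  split_margin([12, 4, 11, 8]) -> 35  [called from sum_active, line 26]
  grade_run([12, 4, 11, 8], 8) -> 1  [called from sum_active, line 27]
  sum_active([12, 4, 11, 8], 8) -> 1  [called from main, line 41]
  bind_quota(1, 1) -> 1  [called from main, line 43]
Log line origins:
  1: from main, line 40
  2: from sum_active, line 25
  3: from split_margin, line 2
  4: from split_margin, line 6
  5: from grade_run, line 10
  6: from grade_run, line 15
  7: from main, line 42
  8: from bind_quota, line 32
A correct fix: line 29: replace `quota // quota` with `quota // low`.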